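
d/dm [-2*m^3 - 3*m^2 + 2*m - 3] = -6*m^2 - 6*m + 2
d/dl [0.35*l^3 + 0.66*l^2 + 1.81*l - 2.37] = 1.05*l^2 + 1.32*l + 1.81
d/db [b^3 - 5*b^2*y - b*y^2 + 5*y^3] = 3*b^2 - 10*b*y - y^2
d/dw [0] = 0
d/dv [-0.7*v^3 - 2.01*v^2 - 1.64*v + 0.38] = -2.1*v^2 - 4.02*v - 1.64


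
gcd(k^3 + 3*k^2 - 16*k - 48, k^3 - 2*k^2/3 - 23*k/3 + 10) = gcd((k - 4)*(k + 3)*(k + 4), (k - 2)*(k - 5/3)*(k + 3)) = k + 3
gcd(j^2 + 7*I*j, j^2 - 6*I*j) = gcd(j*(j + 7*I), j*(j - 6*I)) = j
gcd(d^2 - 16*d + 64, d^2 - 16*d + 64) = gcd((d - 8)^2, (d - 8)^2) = d^2 - 16*d + 64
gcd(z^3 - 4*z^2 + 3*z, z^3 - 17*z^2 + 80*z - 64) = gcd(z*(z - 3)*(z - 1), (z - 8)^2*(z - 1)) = z - 1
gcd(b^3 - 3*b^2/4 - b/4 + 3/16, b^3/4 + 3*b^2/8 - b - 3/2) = 1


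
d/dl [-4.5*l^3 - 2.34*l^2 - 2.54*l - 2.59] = -13.5*l^2 - 4.68*l - 2.54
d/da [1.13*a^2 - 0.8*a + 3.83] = 2.26*a - 0.8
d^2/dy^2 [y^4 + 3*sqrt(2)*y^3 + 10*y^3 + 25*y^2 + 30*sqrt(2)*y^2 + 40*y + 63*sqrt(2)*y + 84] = 12*y^2 + 18*sqrt(2)*y + 60*y + 50 + 60*sqrt(2)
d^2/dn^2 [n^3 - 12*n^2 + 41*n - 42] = 6*n - 24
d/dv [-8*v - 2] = -8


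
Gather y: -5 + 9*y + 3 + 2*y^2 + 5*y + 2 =2*y^2 + 14*y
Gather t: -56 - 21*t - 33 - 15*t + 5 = -36*t - 84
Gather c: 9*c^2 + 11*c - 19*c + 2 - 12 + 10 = 9*c^2 - 8*c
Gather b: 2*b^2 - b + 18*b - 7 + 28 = 2*b^2 + 17*b + 21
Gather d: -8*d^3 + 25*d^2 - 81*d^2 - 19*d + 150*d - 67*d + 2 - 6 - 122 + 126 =-8*d^3 - 56*d^2 + 64*d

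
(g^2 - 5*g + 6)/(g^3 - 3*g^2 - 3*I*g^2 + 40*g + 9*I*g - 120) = (g - 2)/(g^2 - 3*I*g + 40)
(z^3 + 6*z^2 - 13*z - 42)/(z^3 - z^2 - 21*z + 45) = (z^2 + 9*z + 14)/(z^2 + 2*z - 15)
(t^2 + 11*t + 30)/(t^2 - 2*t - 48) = (t + 5)/(t - 8)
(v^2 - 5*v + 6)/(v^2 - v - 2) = (v - 3)/(v + 1)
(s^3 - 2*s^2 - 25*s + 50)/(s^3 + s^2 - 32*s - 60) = (s^2 - 7*s + 10)/(s^2 - 4*s - 12)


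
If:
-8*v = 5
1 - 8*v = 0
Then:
No Solution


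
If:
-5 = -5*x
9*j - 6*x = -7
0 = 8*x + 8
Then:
No Solution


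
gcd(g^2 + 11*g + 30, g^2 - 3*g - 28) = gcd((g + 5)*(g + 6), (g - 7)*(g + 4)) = 1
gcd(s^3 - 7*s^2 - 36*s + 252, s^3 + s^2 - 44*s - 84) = s^2 - s - 42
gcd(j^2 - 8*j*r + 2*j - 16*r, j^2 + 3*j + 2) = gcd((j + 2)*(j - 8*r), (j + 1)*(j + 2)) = j + 2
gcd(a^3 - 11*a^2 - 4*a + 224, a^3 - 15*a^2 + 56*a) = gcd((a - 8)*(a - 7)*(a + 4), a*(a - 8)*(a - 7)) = a^2 - 15*a + 56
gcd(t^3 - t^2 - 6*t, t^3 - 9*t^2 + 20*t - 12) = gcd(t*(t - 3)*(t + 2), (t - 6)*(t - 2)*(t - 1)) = 1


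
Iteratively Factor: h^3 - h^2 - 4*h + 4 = (h + 2)*(h^2 - 3*h + 2) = (h - 2)*(h + 2)*(h - 1)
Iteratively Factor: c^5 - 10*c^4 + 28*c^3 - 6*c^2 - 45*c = (c + 1)*(c^4 - 11*c^3 + 39*c^2 - 45*c) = c*(c + 1)*(c^3 - 11*c^2 + 39*c - 45) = c*(c - 5)*(c + 1)*(c^2 - 6*c + 9) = c*(c - 5)*(c - 3)*(c + 1)*(c - 3)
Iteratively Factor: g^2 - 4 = (g + 2)*(g - 2)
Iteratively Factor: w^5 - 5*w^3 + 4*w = (w)*(w^4 - 5*w^2 + 4) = w*(w + 1)*(w^3 - w^2 - 4*w + 4) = w*(w + 1)*(w + 2)*(w^2 - 3*w + 2) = w*(w - 1)*(w + 1)*(w + 2)*(w - 2)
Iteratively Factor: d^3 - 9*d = (d - 3)*(d^2 + 3*d) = d*(d - 3)*(d + 3)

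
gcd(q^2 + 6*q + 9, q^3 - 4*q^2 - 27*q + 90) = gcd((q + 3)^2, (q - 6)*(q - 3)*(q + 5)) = 1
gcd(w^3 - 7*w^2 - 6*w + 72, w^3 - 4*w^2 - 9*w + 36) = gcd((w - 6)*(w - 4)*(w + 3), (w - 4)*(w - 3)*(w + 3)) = w^2 - w - 12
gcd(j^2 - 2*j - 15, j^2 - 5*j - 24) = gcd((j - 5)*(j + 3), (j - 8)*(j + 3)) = j + 3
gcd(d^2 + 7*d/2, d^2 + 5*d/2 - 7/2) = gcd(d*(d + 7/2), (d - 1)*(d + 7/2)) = d + 7/2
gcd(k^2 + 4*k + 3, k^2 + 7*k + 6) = k + 1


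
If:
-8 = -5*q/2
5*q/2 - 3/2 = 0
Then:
No Solution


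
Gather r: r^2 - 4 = r^2 - 4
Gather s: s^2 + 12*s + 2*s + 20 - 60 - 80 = s^2 + 14*s - 120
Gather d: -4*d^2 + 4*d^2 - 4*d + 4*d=0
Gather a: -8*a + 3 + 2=5 - 8*a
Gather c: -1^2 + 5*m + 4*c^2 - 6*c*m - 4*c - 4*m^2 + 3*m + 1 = 4*c^2 + c*(-6*m - 4) - 4*m^2 + 8*m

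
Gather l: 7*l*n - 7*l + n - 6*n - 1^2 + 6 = l*(7*n - 7) - 5*n + 5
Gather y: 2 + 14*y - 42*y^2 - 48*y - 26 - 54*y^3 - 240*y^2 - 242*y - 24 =-54*y^3 - 282*y^2 - 276*y - 48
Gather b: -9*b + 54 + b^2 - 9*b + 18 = b^2 - 18*b + 72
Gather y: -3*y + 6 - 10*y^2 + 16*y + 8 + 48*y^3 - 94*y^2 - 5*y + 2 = 48*y^3 - 104*y^2 + 8*y + 16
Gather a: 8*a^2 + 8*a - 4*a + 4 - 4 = 8*a^2 + 4*a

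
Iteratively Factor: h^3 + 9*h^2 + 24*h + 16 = (h + 4)*(h^2 + 5*h + 4) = (h + 4)^2*(h + 1)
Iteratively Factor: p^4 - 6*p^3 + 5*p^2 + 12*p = (p)*(p^3 - 6*p^2 + 5*p + 12) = p*(p + 1)*(p^2 - 7*p + 12) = p*(p - 4)*(p + 1)*(p - 3)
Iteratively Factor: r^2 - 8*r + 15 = (r - 3)*(r - 5)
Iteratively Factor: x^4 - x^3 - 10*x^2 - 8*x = (x + 2)*(x^3 - 3*x^2 - 4*x) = x*(x + 2)*(x^2 - 3*x - 4) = x*(x + 1)*(x + 2)*(x - 4)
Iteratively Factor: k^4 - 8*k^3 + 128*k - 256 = (k - 4)*(k^3 - 4*k^2 - 16*k + 64) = (k - 4)*(k + 4)*(k^2 - 8*k + 16) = (k - 4)^2*(k + 4)*(k - 4)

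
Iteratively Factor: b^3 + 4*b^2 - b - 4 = (b + 4)*(b^2 - 1) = (b + 1)*(b + 4)*(b - 1)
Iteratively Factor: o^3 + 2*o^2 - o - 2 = (o + 2)*(o^2 - 1) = (o + 1)*(o + 2)*(o - 1)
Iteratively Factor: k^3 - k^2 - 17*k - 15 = (k + 1)*(k^2 - 2*k - 15) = (k + 1)*(k + 3)*(k - 5)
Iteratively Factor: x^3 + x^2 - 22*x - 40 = (x + 2)*(x^2 - x - 20) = (x - 5)*(x + 2)*(x + 4)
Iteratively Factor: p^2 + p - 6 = (p + 3)*(p - 2)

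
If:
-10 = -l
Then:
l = 10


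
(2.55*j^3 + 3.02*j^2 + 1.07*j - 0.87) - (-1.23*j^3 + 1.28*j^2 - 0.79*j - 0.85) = 3.78*j^3 + 1.74*j^2 + 1.86*j - 0.02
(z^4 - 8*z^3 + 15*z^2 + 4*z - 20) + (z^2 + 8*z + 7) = z^4 - 8*z^3 + 16*z^2 + 12*z - 13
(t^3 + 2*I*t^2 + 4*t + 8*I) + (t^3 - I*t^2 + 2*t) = 2*t^3 + I*t^2 + 6*t + 8*I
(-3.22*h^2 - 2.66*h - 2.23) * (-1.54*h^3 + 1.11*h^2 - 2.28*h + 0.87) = 4.9588*h^5 + 0.522199999999999*h^4 + 7.8232*h^3 + 0.7881*h^2 + 2.7702*h - 1.9401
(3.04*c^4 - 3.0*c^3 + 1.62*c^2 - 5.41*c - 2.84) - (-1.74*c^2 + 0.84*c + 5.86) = 3.04*c^4 - 3.0*c^3 + 3.36*c^2 - 6.25*c - 8.7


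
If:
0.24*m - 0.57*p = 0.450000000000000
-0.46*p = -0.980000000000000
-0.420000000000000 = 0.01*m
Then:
No Solution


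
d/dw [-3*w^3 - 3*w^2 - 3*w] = -9*w^2 - 6*w - 3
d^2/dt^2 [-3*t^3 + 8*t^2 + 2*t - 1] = 16 - 18*t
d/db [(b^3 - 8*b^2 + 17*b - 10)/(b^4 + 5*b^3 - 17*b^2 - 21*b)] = (-b^6 + 16*b^5 - 28*b^4 - 172*b^3 + 607*b^2 - 340*b - 210)/(b^2*(b^6 + 10*b^5 - 9*b^4 - 212*b^3 + 79*b^2 + 714*b + 441))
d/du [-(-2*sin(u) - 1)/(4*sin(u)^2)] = -(sin(u) + 1)*cos(u)/(2*sin(u)^3)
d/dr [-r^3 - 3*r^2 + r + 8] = -3*r^2 - 6*r + 1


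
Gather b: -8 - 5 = -13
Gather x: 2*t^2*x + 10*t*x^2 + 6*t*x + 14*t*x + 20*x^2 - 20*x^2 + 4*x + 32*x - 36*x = 10*t*x^2 + x*(2*t^2 + 20*t)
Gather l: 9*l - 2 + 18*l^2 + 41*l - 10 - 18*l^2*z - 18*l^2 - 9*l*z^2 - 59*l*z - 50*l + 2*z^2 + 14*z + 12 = -18*l^2*z + l*(-9*z^2 - 59*z) + 2*z^2 + 14*z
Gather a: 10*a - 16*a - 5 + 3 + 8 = 6 - 6*a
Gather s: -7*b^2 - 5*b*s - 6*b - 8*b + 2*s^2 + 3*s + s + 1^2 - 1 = -7*b^2 - 14*b + 2*s^2 + s*(4 - 5*b)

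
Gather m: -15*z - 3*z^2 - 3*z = -3*z^2 - 18*z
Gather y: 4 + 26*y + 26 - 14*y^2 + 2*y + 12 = -14*y^2 + 28*y + 42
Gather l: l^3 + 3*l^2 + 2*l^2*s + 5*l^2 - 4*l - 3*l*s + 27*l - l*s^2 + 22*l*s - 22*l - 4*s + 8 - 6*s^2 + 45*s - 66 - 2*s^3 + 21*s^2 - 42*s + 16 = l^3 + l^2*(2*s + 8) + l*(-s^2 + 19*s + 1) - 2*s^3 + 15*s^2 - s - 42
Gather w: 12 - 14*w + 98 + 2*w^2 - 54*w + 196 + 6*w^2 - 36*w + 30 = 8*w^2 - 104*w + 336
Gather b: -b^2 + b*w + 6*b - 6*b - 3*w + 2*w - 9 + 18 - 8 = -b^2 + b*w - w + 1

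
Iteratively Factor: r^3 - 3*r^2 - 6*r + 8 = (r - 4)*(r^2 + r - 2) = (r - 4)*(r + 2)*(r - 1)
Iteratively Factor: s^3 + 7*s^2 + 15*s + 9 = (s + 3)*(s^2 + 4*s + 3) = (s + 1)*(s + 3)*(s + 3)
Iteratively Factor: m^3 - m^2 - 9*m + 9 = (m - 3)*(m^2 + 2*m - 3) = (m - 3)*(m - 1)*(m + 3)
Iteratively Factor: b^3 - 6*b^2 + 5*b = (b)*(b^2 - 6*b + 5) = b*(b - 1)*(b - 5)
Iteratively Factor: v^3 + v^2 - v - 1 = (v + 1)*(v^2 - 1) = (v - 1)*(v + 1)*(v + 1)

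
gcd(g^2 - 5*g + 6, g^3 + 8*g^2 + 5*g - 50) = g - 2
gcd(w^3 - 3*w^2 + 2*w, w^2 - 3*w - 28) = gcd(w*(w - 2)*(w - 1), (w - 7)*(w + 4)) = 1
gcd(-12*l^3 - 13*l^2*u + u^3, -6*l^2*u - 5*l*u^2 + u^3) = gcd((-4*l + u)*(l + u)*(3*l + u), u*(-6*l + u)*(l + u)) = l + u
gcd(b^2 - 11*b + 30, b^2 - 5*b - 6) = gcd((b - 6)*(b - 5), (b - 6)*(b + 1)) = b - 6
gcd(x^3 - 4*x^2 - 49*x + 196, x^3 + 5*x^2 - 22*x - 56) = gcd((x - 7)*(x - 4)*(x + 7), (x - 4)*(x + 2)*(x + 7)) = x^2 + 3*x - 28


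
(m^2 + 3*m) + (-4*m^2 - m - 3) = -3*m^2 + 2*m - 3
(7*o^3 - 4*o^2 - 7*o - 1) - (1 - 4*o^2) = 7*o^3 - 7*o - 2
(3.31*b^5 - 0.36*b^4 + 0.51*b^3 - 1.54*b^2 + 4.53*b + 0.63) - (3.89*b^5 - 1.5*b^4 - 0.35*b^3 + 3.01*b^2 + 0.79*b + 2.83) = -0.58*b^5 + 1.14*b^4 + 0.86*b^3 - 4.55*b^2 + 3.74*b - 2.2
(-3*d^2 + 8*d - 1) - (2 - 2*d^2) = -d^2 + 8*d - 3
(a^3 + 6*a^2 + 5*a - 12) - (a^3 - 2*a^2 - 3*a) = 8*a^2 + 8*a - 12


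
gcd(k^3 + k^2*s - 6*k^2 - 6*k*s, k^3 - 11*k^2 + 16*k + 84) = k - 6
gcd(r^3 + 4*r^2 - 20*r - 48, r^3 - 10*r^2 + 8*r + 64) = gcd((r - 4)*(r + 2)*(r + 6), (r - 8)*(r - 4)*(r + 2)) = r^2 - 2*r - 8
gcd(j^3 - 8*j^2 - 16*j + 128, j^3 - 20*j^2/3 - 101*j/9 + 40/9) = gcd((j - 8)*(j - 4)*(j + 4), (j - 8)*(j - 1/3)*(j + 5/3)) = j - 8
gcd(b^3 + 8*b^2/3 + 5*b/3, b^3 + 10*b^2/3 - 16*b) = b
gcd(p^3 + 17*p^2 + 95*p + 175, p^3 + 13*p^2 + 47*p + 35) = p^2 + 12*p + 35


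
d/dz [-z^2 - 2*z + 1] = -2*z - 2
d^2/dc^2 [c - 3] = 0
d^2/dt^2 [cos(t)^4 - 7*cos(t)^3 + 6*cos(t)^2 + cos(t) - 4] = 17*cos(t)/4 - 4*cos(2*t)^2 - 14*cos(2*t) + 63*cos(3*t)/4 + 2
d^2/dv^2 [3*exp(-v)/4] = 3*exp(-v)/4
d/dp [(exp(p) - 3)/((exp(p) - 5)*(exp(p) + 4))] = (-exp(2*p) + 6*exp(p) - 23)*exp(p)/(exp(4*p) - 2*exp(3*p) - 39*exp(2*p) + 40*exp(p) + 400)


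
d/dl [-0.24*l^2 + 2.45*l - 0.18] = 2.45 - 0.48*l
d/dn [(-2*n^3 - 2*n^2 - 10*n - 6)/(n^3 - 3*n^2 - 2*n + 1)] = 2*(4*n^4 + 14*n^3 - 7*n^2 - 20*n - 11)/(n^6 - 6*n^5 + 5*n^4 + 14*n^3 - 2*n^2 - 4*n + 1)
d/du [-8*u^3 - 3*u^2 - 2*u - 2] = -24*u^2 - 6*u - 2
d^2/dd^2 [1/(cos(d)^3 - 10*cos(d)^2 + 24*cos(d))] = ((99*cos(d) - 80*cos(2*d) + 9*cos(3*d))*(cos(d)^2 - 10*cos(d) + 24)*cos(d)/4 + 2*(3*cos(d)^2 - 20*cos(d) + 24)^2*sin(d)^2)/((cos(d)^2 - 10*cos(d) + 24)^3*cos(d)^3)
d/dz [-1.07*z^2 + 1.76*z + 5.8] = 1.76 - 2.14*z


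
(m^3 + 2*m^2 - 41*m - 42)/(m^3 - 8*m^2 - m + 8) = (m^2 + m - 42)/(m^2 - 9*m + 8)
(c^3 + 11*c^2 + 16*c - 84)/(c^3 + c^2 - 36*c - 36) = (c^2 + 5*c - 14)/(c^2 - 5*c - 6)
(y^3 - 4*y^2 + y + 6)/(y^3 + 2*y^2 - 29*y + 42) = (y + 1)/(y + 7)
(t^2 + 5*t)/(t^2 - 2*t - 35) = t/(t - 7)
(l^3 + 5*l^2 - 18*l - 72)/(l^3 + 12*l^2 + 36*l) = (l^2 - l - 12)/(l*(l + 6))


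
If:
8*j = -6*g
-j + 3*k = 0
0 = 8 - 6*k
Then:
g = -16/3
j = 4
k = 4/3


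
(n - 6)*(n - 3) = n^2 - 9*n + 18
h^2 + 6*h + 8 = (h + 2)*(h + 4)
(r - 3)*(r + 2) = r^2 - r - 6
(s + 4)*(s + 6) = s^2 + 10*s + 24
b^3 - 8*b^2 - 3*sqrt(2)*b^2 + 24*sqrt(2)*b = b*(b - 8)*(b - 3*sqrt(2))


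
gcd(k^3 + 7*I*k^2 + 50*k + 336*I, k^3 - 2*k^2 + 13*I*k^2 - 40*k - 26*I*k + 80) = k + 8*I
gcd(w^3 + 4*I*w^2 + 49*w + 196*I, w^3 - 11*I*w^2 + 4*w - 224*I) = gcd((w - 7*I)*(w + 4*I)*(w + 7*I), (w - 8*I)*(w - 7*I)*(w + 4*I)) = w^2 - 3*I*w + 28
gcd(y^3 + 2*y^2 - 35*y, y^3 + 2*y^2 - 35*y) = y^3 + 2*y^2 - 35*y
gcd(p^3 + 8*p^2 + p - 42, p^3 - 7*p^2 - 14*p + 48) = p^2 + p - 6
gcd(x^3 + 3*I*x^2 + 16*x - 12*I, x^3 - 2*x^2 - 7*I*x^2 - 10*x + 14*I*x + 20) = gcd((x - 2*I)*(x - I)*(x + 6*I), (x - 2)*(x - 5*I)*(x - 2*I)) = x - 2*I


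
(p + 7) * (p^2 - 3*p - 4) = p^3 + 4*p^2 - 25*p - 28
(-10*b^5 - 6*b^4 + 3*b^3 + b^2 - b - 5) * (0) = 0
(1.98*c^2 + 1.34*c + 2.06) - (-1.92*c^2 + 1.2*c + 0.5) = 3.9*c^2 + 0.14*c + 1.56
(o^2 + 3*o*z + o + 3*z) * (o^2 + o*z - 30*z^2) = o^4 + 4*o^3*z + o^3 - 27*o^2*z^2 + 4*o^2*z - 90*o*z^3 - 27*o*z^2 - 90*z^3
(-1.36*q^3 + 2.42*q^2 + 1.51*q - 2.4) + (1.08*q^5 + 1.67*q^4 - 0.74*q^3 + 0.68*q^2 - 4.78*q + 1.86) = 1.08*q^5 + 1.67*q^4 - 2.1*q^3 + 3.1*q^2 - 3.27*q - 0.54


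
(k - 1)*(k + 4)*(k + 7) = k^3 + 10*k^2 + 17*k - 28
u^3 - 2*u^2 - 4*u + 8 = (u - 2)^2*(u + 2)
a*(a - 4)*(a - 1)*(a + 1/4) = a^4 - 19*a^3/4 + 11*a^2/4 + a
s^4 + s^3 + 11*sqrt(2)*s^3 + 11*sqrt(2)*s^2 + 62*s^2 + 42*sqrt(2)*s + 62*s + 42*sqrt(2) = (s + 1)*(s + sqrt(2))*(s + 3*sqrt(2))*(s + 7*sqrt(2))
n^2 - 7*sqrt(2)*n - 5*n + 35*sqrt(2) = (n - 5)*(n - 7*sqrt(2))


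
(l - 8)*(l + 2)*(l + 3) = l^3 - 3*l^2 - 34*l - 48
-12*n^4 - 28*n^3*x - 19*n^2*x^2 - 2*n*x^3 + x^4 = (-6*n + x)*(n + x)^2*(2*n + x)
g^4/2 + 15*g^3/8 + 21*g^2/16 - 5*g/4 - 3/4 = (g/2 + 1)*(g - 3/4)*(g + 1/2)*(g + 2)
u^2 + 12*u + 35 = (u + 5)*(u + 7)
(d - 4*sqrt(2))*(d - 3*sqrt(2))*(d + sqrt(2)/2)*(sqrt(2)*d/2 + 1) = sqrt(2)*d^4/2 - 11*d^3/2 + 2*sqrt(2)*d^2 + 29*d + 12*sqrt(2)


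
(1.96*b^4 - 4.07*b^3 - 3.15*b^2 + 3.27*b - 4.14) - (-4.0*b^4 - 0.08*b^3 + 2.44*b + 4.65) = 5.96*b^4 - 3.99*b^3 - 3.15*b^2 + 0.83*b - 8.79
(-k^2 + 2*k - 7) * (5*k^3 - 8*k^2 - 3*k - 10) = -5*k^5 + 18*k^4 - 48*k^3 + 60*k^2 + k + 70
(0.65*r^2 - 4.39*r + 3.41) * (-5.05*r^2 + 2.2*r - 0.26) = -3.2825*r^4 + 23.5995*r^3 - 27.0475*r^2 + 8.6434*r - 0.8866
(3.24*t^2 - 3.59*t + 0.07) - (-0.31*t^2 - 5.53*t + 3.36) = 3.55*t^2 + 1.94*t - 3.29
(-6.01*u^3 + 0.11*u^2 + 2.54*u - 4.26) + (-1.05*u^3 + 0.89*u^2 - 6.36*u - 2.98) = -7.06*u^3 + 1.0*u^2 - 3.82*u - 7.24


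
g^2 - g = g*(g - 1)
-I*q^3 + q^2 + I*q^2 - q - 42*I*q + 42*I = (q - 6*I)*(q + 7*I)*(-I*q + I)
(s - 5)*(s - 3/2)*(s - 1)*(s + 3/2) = s^4 - 6*s^3 + 11*s^2/4 + 27*s/2 - 45/4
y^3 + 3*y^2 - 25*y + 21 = (y - 3)*(y - 1)*(y + 7)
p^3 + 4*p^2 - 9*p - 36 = (p - 3)*(p + 3)*(p + 4)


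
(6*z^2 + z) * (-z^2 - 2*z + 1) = -6*z^4 - 13*z^3 + 4*z^2 + z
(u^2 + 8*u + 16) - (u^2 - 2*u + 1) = 10*u + 15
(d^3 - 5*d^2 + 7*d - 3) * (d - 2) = d^4 - 7*d^3 + 17*d^2 - 17*d + 6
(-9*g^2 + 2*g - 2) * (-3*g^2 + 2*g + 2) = 27*g^4 - 24*g^3 - 8*g^2 - 4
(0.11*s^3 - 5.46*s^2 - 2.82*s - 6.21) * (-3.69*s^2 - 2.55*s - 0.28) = -0.4059*s^5 + 19.8669*s^4 + 24.298*s^3 + 31.6347*s^2 + 16.6251*s + 1.7388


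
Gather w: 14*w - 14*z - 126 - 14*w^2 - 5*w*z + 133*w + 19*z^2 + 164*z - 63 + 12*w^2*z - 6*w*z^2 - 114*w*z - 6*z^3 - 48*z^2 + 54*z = w^2*(12*z - 14) + w*(-6*z^2 - 119*z + 147) - 6*z^3 - 29*z^2 + 204*z - 189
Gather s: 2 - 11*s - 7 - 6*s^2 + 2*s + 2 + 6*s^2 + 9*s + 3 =0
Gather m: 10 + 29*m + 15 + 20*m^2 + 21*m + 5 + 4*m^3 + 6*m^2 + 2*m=4*m^3 + 26*m^2 + 52*m + 30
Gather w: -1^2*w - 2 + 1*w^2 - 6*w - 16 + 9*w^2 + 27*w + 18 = 10*w^2 + 20*w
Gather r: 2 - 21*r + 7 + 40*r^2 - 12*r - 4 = 40*r^2 - 33*r + 5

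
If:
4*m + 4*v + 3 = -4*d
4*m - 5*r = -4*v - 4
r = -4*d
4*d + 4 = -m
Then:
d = -1/16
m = -15/4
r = 1/4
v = 49/16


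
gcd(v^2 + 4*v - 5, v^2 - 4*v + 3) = v - 1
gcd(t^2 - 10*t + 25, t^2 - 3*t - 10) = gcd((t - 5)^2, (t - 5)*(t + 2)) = t - 5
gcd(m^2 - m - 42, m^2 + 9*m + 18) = m + 6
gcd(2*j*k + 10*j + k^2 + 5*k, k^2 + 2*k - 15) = k + 5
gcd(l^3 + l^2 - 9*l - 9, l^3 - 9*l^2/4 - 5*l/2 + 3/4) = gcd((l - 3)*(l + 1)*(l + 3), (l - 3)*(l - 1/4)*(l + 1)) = l^2 - 2*l - 3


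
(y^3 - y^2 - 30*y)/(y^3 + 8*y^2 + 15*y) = (y - 6)/(y + 3)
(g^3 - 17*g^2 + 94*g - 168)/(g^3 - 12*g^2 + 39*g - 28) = (g - 6)/(g - 1)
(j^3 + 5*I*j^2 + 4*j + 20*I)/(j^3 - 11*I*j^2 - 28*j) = (j^3 + 5*I*j^2 + 4*j + 20*I)/(j*(j^2 - 11*I*j - 28))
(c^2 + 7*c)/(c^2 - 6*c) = (c + 7)/(c - 6)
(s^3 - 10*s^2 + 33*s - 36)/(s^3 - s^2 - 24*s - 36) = (-s^3 + 10*s^2 - 33*s + 36)/(-s^3 + s^2 + 24*s + 36)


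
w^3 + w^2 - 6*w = w*(w - 2)*(w + 3)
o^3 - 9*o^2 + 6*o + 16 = (o - 8)*(o - 2)*(o + 1)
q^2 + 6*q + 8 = (q + 2)*(q + 4)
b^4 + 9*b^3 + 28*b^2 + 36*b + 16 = (b + 1)*(b + 2)^2*(b + 4)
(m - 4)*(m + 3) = m^2 - m - 12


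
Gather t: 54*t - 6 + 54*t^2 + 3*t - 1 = 54*t^2 + 57*t - 7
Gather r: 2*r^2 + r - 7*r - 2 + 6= 2*r^2 - 6*r + 4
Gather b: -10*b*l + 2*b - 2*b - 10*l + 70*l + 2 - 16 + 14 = -10*b*l + 60*l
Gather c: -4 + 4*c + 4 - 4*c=0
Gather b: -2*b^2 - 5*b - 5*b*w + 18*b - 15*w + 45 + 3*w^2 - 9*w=-2*b^2 + b*(13 - 5*w) + 3*w^2 - 24*w + 45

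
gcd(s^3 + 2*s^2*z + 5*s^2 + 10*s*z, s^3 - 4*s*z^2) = s^2 + 2*s*z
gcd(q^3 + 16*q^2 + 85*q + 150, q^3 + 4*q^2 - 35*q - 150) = q^2 + 10*q + 25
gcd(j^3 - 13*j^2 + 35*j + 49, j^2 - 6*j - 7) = j^2 - 6*j - 7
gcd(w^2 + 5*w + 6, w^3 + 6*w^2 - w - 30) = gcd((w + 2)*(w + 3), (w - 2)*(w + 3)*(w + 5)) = w + 3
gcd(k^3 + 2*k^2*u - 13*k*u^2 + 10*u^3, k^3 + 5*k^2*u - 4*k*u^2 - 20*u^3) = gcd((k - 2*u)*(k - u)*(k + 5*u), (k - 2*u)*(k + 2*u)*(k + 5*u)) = -k^2 - 3*k*u + 10*u^2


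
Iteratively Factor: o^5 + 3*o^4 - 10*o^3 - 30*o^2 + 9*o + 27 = (o + 3)*(o^4 - 10*o^2 + 9) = (o + 3)^2*(o^3 - 3*o^2 - o + 3) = (o - 3)*(o + 3)^2*(o^2 - 1) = (o - 3)*(o + 1)*(o + 3)^2*(o - 1)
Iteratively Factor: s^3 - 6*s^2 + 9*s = (s - 3)*(s^2 - 3*s) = (s - 3)^2*(s)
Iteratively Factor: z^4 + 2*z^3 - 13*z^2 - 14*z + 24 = (z + 4)*(z^3 - 2*z^2 - 5*z + 6) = (z + 2)*(z + 4)*(z^2 - 4*z + 3) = (z - 3)*(z + 2)*(z + 4)*(z - 1)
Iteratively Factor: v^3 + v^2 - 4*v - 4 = (v - 2)*(v^2 + 3*v + 2) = (v - 2)*(v + 2)*(v + 1)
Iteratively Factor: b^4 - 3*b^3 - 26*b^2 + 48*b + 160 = (b + 2)*(b^3 - 5*b^2 - 16*b + 80) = (b - 5)*(b + 2)*(b^2 - 16) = (b - 5)*(b - 4)*(b + 2)*(b + 4)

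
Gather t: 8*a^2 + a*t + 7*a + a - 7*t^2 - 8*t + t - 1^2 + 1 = 8*a^2 + 8*a - 7*t^2 + t*(a - 7)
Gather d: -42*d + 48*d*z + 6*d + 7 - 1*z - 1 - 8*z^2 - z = d*(48*z - 36) - 8*z^2 - 2*z + 6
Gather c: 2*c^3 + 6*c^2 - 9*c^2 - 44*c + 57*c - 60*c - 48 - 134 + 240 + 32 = 2*c^3 - 3*c^2 - 47*c + 90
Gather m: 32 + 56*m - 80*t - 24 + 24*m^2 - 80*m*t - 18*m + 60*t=24*m^2 + m*(38 - 80*t) - 20*t + 8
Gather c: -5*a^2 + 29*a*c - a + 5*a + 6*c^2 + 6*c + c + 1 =-5*a^2 + 4*a + 6*c^2 + c*(29*a + 7) + 1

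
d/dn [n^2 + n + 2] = 2*n + 1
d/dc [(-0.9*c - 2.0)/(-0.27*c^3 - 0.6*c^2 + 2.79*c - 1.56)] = (-0.486*c^3 - 2.16*c^2 - 2.4*c + 6.984)/(0.0729*c^6 + 0.324*c^5 - 1.1466*c^4 - 2.5056*c^3 + 9.6561*c^2 - 8.7048*c + 2.4336)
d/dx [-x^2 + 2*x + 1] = 2 - 2*x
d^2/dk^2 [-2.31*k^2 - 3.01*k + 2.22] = -4.62000000000000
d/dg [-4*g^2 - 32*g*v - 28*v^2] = -8*g - 32*v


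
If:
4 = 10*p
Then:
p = 2/5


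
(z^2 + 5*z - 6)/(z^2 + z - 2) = (z + 6)/(z + 2)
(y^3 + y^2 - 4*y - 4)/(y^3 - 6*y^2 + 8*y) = (y^2 + 3*y + 2)/(y*(y - 4))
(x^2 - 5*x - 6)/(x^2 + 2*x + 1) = (x - 6)/(x + 1)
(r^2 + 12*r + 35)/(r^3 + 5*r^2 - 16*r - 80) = (r + 7)/(r^2 - 16)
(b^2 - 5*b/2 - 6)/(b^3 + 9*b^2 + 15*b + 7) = (b^2 - 5*b/2 - 6)/(b^3 + 9*b^2 + 15*b + 7)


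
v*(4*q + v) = 4*q*v + v^2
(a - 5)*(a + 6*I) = a^2 - 5*a + 6*I*a - 30*I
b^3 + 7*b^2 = b^2*(b + 7)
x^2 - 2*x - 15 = (x - 5)*(x + 3)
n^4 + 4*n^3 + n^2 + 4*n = n*(n + 4)*(n - I)*(n + I)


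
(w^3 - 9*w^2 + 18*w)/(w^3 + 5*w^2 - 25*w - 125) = w*(w^2 - 9*w + 18)/(w^3 + 5*w^2 - 25*w - 125)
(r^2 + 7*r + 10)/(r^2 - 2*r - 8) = (r + 5)/(r - 4)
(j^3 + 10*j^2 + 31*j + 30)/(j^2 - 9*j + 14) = (j^3 + 10*j^2 + 31*j + 30)/(j^2 - 9*j + 14)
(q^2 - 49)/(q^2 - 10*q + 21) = (q + 7)/(q - 3)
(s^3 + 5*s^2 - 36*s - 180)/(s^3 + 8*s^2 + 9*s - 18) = (s^2 - s - 30)/(s^2 + 2*s - 3)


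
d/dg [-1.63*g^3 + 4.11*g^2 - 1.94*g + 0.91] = -4.89*g^2 + 8.22*g - 1.94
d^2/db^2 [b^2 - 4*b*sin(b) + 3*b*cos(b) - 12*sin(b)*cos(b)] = 4*b*sin(b) - 3*b*cos(b) - 6*sin(b) + 24*sin(2*b) - 8*cos(b) + 2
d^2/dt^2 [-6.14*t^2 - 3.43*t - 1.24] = -12.2800000000000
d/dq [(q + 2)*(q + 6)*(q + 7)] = 3*q^2 + 30*q + 68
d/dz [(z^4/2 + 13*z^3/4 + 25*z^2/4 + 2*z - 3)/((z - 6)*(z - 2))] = z*(4*z^4 - 35*z^3 - 112*z^2 + 260*z + 624)/(4*(z^4 - 16*z^3 + 88*z^2 - 192*z + 144))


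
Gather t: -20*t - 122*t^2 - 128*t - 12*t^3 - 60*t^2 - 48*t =-12*t^3 - 182*t^2 - 196*t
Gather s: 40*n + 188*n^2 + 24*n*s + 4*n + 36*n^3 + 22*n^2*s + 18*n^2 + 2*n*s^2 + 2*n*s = 36*n^3 + 206*n^2 + 2*n*s^2 + 44*n + s*(22*n^2 + 26*n)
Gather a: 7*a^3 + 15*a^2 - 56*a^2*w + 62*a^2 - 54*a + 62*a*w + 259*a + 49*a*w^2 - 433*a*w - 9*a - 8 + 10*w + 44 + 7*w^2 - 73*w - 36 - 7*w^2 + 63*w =7*a^3 + a^2*(77 - 56*w) + a*(49*w^2 - 371*w + 196)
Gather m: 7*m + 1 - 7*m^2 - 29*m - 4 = -7*m^2 - 22*m - 3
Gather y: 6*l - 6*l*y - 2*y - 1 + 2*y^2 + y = 6*l + 2*y^2 + y*(-6*l - 1) - 1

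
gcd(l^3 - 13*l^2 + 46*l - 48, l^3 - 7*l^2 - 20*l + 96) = l^2 - 11*l + 24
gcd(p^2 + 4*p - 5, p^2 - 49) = 1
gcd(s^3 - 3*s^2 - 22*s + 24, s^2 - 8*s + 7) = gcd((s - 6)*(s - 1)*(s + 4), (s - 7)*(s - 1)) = s - 1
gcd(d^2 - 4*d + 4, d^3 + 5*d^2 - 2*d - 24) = d - 2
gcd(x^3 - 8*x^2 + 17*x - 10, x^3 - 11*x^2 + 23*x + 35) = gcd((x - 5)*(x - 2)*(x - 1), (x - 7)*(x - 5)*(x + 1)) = x - 5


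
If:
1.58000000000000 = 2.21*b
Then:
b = 0.71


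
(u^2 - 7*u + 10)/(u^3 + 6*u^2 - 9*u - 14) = (u - 5)/(u^2 + 8*u + 7)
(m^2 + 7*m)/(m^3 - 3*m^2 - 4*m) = (m + 7)/(m^2 - 3*m - 4)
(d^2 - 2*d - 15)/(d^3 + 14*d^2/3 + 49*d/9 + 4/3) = 9*(d - 5)/(9*d^2 + 15*d + 4)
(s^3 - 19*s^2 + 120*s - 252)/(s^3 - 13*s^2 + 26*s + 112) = (s^2 - 12*s + 36)/(s^2 - 6*s - 16)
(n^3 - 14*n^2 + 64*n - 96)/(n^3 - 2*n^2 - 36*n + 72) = (n^2 - 8*n + 16)/(n^2 + 4*n - 12)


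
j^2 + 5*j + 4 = (j + 1)*(j + 4)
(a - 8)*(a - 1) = a^2 - 9*a + 8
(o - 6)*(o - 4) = o^2 - 10*o + 24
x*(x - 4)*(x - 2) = x^3 - 6*x^2 + 8*x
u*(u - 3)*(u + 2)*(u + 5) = u^4 + 4*u^3 - 11*u^2 - 30*u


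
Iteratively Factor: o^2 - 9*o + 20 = (o - 4)*(o - 5)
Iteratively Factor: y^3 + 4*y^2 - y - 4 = (y + 1)*(y^2 + 3*y - 4) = (y - 1)*(y + 1)*(y + 4)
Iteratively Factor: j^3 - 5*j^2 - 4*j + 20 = (j - 5)*(j^2 - 4) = (j - 5)*(j + 2)*(j - 2)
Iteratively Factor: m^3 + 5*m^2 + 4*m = (m + 4)*(m^2 + m) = (m + 1)*(m + 4)*(m)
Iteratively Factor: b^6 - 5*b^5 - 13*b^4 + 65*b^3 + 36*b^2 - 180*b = (b - 2)*(b^5 - 3*b^4 - 19*b^3 + 27*b^2 + 90*b) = (b - 2)*(b + 3)*(b^4 - 6*b^3 - b^2 + 30*b) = (b - 5)*(b - 2)*(b + 3)*(b^3 - b^2 - 6*b) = (b - 5)*(b - 2)*(b + 2)*(b + 3)*(b^2 - 3*b) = (b - 5)*(b - 3)*(b - 2)*(b + 2)*(b + 3)*(b)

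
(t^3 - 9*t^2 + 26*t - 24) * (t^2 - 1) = t^5 - 9*t^4 + 25*t^3 - 15*t^2 - 26*t + 24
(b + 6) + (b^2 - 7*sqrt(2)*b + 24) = b^2 - 7*sqrt(2)*b + b + 30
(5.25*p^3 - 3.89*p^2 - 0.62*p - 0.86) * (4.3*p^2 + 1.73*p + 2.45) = 22.575*p^5 - 7.6445*p^4 + 3.4668*p^3 - 14.3011*p^2 - 3.0068*p - 2.107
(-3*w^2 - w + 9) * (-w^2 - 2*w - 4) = 3*w^4 + 7*w^3 + 5*w^2 - 14*w - 36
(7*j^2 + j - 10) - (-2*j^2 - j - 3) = 9*j^2 + 2*j - 7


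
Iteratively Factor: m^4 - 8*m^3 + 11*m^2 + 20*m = (m - 4)*(m^3 - 4*m^2 - 5*m) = (m - 5)*(m - 4)*(m^2 + m) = m*(m - 5)*(m - 4)*(m + 1)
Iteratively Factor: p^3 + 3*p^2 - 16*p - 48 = (p + 4)*(p^2 - p - 12) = (p + 3)*(p + 4)*(p - 4)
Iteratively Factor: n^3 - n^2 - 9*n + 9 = (n - 3)*(n^2 + 2*n - 3) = (n - 3)*(n - 1)*(n + 3)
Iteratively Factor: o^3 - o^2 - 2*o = (o - 2)*(o^2 + o) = (o - 2)*(o + 1)*(o)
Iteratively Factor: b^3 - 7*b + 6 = (b + 3)*(b^2 - 3*b + 2) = (b - 2)*(b + 3)*(b - 1)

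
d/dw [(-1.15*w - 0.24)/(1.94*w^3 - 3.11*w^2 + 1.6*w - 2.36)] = (4.462*w^3 - 2.1797*w^2 - 1.4928*w + 3.098)/(3.7636*w^6 - 12.0668*w^5 + 15.8801*w^4 - 19.1088*w^3 + 17.2392*w^2 - 7.552*w + 5.5696)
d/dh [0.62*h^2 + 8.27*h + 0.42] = 1.24*h + 8.27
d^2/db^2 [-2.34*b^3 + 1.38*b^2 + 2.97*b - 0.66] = 2.76 - 14.04*b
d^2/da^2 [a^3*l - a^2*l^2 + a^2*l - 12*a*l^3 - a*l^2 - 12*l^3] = 2*l*(3*a - l + 1)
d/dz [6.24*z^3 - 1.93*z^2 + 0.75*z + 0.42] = 18.72*z^2 - 3.86*z + 0.75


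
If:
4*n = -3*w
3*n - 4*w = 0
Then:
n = 0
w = 0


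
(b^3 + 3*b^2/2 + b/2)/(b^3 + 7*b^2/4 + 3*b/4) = 2*(2*b + 1)/(4*b + 3)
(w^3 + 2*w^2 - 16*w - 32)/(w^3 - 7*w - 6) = (w^2 - 16)/(w^2 - 2*w - 3)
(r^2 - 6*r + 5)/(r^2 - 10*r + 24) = (r^2 - 6*r + 5)/(r^2 - 10*r + 24)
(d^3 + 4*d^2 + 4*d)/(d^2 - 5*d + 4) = d*(d^2 + 4*d + 4)/(d^2 - 5*d + 4)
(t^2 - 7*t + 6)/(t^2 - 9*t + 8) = (t - 6)/(t - 8)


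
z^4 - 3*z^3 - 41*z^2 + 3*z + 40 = (z - 8)*(z - 1)*(z + 1)*(z + 5)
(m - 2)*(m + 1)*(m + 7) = m^3 + 6*m^2 - 9*m - 14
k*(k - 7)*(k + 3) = k^3 - 4*k^2 - 21*k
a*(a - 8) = a^2 - 8*a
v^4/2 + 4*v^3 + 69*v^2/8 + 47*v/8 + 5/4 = (v/2 + 1)*(v + 1/2)^2*(v + 5)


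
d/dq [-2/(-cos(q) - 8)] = 2*sin(q)/(cos(q) + 8)^2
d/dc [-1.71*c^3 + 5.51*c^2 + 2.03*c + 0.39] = -5.13*c^2 + 11.02*c + 2.03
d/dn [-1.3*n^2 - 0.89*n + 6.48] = -2.6*n - 0.89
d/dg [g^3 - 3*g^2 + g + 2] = 3*g^2 - 6*g + 1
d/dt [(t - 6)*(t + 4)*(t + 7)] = 3*t^2 + 10*t - 38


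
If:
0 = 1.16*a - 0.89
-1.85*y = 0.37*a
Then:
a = 0.77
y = -0.15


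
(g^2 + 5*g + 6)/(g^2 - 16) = (g^2 + 5*g + 6)/(g^2 - 16)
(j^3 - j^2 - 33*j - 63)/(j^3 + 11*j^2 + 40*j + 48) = (j^2 - 4*j - 21)/(j^2 + 8*j + 16)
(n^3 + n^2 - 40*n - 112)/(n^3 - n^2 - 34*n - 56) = (n + 4)/(n + 2)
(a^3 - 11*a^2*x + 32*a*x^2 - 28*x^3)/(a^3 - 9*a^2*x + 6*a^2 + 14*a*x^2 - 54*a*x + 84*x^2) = (a - 2*x)/(a + 6)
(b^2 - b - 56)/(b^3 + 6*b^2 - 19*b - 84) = (b - 8)/(b^2 - b - 12)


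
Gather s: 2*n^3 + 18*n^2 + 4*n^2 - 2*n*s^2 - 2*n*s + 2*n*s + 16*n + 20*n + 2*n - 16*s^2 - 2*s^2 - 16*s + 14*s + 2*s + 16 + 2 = 2*n^3 + 22*n^2 + 38*n + s^2*(-2*n - 18) + 18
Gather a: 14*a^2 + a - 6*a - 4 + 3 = 14*a^2 - 5*a - 1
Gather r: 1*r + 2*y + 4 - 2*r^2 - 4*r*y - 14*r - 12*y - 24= -2*r^2 + r*(-4*y - 13) - 10*y - 20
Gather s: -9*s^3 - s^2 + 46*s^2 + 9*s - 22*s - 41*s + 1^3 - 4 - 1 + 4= -9*s^3 + 45*s^2 - 54*s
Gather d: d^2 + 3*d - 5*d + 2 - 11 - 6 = d^2 - 2*d - 15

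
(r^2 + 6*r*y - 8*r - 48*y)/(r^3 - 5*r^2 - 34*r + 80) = (r + 6*y)/(r^2 + 3*r - 10)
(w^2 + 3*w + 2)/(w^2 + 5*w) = (w^2 + 3*w + 2)/(w*(w + 5))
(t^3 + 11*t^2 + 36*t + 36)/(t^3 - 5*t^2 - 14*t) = (t^2 + 9*t + 18)/(t*(t - 7))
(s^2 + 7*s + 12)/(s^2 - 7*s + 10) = (s^2 + 7*s + 12)/(s^2 - 7*s + 10)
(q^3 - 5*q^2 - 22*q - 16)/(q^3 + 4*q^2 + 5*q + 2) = (q - 8)/(q + 1)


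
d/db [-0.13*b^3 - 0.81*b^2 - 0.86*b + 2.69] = -0.39*b^2 - 1.62*b - 0.86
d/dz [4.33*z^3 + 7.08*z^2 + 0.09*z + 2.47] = 12.99*z^2 + 14.16*z + 0.09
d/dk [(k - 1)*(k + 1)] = 2*k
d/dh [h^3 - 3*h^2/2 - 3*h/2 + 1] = 3*h^2 - 3*h - 3/2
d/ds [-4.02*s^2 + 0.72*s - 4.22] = 0.72 - 8.04*s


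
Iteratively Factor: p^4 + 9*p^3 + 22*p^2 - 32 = (p + 4)*(p^3 + 5*p^2 + 2*p - 8) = (p + 4)^2*(p^2 + p - 2) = (p + 2)*(p + 4)^2*(p - 1)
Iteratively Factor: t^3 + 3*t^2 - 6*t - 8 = (t + 1)*(t^2 + 2*t - 8) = (t - 2)*(t + 1)*(t + 4)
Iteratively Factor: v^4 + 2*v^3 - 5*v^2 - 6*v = (v + 3)*(v^3 - v^2 - 2*v) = v*(v + 3)*(v^2 - v - 2) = v*(v + 1)*(v + 3)*(v - 2)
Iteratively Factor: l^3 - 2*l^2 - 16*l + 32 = (l - 2)*(l^2 - 16) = (l - 4)*(l - 2)*(l + 4)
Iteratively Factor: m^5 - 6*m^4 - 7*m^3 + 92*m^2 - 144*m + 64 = (m - 4)*(m^4 - 2*m^3 - 15*m^2 + 32*m - 16) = (m - 4)*(m - 1)*(m^3 - m^2 - 16*m + 16) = (m - 4)^2*(m - 1)*(m^2 + 3*m - 4) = (m - 4)^2*(m - 1)^2*(m + 4)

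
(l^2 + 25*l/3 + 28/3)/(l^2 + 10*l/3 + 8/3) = (l + 7)/(l + 2)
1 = 1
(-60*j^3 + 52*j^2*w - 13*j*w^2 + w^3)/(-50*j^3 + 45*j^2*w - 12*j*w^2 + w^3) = (-6*j + w)/(-5*j + w)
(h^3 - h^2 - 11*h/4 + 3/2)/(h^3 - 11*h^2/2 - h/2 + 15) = (h - 1/2)/(h - 5)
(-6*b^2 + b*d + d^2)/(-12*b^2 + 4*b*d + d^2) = (3*b + d)/(6*b + d)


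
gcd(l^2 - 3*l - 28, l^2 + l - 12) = l + 4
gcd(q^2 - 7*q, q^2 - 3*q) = q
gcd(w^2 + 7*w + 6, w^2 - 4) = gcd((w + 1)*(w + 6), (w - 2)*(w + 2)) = 1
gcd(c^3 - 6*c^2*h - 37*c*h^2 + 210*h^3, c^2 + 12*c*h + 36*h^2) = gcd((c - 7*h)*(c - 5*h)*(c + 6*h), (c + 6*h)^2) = c + 6*h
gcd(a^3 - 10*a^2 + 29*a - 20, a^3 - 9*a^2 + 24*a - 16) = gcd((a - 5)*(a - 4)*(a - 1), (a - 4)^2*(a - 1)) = a^2 - 5*a + 4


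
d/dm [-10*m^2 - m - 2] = -20*m - 1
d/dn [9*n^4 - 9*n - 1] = 36*n^3 - 9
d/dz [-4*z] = -4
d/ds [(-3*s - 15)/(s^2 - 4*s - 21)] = 3*(-s^2 + 4*s + 2*(s - 2)*(s + 5) + 21)/(-s^2 + 4*s + 21)^2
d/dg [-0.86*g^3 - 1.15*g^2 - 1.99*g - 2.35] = -2.58*g^2 - 2.3*g - 1.99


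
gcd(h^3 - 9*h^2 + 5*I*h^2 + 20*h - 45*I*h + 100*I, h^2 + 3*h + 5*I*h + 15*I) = h + 5*I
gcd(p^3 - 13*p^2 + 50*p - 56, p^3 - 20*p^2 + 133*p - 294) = p - 7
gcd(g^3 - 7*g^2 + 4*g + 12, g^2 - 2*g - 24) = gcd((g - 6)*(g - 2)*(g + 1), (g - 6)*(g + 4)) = g - 6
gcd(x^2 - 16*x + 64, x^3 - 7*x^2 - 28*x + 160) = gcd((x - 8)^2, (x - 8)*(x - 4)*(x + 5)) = x - 8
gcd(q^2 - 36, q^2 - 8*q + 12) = q - 6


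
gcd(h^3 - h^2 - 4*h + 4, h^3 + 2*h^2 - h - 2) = h^2 + h - 2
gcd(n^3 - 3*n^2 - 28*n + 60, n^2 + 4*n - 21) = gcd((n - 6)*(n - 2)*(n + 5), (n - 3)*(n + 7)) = 1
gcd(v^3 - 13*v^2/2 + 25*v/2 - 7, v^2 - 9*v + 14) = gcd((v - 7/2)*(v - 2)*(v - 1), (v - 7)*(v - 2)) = v - 2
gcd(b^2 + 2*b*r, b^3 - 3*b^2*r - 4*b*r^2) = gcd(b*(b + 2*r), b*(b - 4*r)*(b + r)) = b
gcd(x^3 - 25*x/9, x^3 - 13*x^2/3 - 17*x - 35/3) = x + 5/3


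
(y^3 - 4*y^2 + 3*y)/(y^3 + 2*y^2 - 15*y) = (y - 1)/(y + 5)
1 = 1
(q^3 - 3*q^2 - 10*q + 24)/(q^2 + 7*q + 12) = (q^2 - 6*q + 8)/(q + 4)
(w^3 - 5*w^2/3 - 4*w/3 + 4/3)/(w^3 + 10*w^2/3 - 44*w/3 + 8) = (w + 1)/(w + 6)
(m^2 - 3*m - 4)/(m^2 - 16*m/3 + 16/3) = 3*(m + 1)/(3*m - 4)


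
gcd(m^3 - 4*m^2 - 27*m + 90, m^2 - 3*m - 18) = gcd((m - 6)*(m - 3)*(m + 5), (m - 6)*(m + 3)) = m - 6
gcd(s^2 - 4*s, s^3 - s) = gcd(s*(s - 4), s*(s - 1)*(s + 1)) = s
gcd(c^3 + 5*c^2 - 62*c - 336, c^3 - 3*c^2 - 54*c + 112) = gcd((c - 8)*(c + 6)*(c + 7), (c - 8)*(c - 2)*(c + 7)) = c^2 - c - 56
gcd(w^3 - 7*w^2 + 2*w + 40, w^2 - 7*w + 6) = 1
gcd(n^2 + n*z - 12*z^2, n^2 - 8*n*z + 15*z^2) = -n + 3*z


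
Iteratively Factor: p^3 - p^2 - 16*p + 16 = (p - 4)*(p^2 + 3*p - 4) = (p - 4)*(p - 1)*(p + 4)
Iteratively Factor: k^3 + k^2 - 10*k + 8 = (k - 2)*(k^2 + 3*k - 4) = (k - 2)*(k - 1)*(k + 4)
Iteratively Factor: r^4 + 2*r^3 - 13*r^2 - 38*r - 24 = (r + 2)*(r^3 - 13*r - 12) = (r - 4)*(r + 2)*(r^2 + 4*r + 3) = (r - 4)*(r + 1)*(r + 2)*(r + 3)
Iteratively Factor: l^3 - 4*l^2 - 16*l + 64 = (l + 4)*(l^2 - 8*l + 16) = (l - 4)*(l + 4)*(l - 4)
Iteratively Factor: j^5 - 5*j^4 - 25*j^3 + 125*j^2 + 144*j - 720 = (j - 3)*(j^4 - 2*j^3 - 31*j^2 + 32*j + 240) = (j - 3)*(j + 3)*(j^3 - 5*j^2 - 16*j + 80) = (j - 5)*(j - 3)*(j + 3)*(j^2 - 16) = (j - 5)*(j - 4)*(j - 3)*(j + 3)*(j + 4)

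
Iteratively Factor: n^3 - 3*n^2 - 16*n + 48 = (n + 4)*(n^2 - 7*n + 12) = (n - 4)*(n + 4)*(n - 3)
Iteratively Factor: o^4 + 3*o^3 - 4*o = (o - 1)*(o^3 + 4*o^2 + 4*o) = (o - 1)*(o + 2)*(o^2 + 2*o) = o*(o - 1)*(o + 2)*(o + 2)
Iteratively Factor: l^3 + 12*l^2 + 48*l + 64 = (l + 4)*(l^2 + 8*l + 16) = (l + 4)^2*(l + 4)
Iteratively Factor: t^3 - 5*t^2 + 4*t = (t - 4)*(t^2 - t) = (t - 4)*(t - 1)*(t)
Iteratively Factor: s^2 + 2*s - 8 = (s + 4)*(s - 2)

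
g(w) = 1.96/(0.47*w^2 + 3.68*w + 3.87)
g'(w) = 1.96*(-0.94*w - 3.68)/(0.47*w^2 + 3.68*w + 3.87)^2 = (-1.8424*w - 7.2128)/(0.47*w^2 + 3.68*w + 3.87)^2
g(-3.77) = -0.59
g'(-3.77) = -0.02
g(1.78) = 0.16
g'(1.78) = -0.07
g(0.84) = 0.27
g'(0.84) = -0.16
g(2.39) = 0.13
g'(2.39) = -0.05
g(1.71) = 0.17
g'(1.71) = -0.08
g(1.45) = 0.19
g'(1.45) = -0.10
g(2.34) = 0.13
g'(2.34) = -0.05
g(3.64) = 0.08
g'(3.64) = -0.03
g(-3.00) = -0.67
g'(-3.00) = -0.20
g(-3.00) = -0.67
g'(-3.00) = -0.20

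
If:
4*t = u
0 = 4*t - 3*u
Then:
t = 0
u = 0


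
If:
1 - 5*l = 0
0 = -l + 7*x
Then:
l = 1/5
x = 1/35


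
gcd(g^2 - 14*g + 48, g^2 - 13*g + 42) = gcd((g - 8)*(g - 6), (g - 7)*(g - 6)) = g - 6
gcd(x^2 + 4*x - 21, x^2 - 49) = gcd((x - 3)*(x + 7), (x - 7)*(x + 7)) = x + 7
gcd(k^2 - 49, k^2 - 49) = k^2 - 49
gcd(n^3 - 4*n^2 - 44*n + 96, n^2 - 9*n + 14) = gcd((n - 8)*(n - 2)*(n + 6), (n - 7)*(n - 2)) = n - 2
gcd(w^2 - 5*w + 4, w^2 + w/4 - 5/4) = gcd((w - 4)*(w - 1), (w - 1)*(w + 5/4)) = w - 1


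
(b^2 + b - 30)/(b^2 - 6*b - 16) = (-b^2 - b + 30)/(-b^2 + 6*b + 16)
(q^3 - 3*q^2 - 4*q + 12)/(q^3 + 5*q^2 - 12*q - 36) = (q - 2)/(q + 6)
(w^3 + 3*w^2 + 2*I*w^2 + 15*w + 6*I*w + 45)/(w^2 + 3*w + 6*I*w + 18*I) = (w^2 + 2*I*w + 15)/(w + 6*I)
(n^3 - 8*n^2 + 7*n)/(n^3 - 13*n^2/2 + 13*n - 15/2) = 2*n*(n - 7)/(2*n^2 - 11*n + 15)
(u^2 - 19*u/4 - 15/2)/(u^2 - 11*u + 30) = (u + 5/4)/(u - 5)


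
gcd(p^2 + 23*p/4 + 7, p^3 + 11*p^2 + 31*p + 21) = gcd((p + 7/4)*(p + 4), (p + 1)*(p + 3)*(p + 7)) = 1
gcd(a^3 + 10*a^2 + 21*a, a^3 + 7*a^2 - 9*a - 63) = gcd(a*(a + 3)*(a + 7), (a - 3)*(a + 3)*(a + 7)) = a^2 + 10*a + 21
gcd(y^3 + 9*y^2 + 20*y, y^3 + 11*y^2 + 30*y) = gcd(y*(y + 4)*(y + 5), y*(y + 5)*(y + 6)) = y^2 + 5*y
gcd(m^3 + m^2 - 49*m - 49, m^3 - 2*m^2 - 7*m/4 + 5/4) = m + 1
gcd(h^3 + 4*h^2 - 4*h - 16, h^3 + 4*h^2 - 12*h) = h - 2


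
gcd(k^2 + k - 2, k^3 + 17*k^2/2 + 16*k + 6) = k + 2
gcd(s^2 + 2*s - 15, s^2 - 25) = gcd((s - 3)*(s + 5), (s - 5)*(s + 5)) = s + 5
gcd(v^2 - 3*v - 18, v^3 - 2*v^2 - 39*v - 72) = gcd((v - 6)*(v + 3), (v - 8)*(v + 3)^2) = v + 3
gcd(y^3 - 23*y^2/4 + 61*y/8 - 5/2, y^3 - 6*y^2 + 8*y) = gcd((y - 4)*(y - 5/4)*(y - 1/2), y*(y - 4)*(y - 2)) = y - 4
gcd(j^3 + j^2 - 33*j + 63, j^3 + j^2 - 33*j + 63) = j^3 + j^2 - 33*j + 63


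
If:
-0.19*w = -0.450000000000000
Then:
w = 2.37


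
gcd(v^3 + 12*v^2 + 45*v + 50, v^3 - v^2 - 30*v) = v + 5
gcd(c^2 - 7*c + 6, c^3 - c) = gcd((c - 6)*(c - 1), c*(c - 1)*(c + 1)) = c - 1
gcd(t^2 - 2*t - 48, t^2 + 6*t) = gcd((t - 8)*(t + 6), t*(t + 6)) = t + 6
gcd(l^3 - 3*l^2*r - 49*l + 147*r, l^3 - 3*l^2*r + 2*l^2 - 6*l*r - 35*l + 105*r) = -l^2 + 3*l*r - 7*l + 21*r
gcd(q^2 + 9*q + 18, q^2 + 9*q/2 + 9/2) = q + 3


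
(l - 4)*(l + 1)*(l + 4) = l^3 + l^2 - 16*l - 16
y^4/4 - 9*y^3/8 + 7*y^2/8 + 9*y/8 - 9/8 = (y/4 + 1/4)*(y - 3)*(y - 3/2)*(y - 1)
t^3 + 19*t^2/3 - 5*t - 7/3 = (t - 1)*(t + 1/3)*(t + 7)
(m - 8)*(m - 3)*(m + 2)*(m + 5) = m^4 - 4*m^3 - 43*m^2 + 58*m + 240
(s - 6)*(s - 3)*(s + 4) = s^3 - 5*s^2 - 18*s + 72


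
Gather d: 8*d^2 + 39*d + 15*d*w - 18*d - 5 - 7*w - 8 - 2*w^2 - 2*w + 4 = 8*d^2 + d*(15*w + 21) - 2*w^2 - 9*w - 9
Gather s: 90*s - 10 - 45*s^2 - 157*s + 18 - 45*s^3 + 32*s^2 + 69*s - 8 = -45*s^3 - 13*s^2 + 2*s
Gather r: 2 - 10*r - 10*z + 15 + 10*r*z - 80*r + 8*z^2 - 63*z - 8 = r*(10*z - 90) + 8*z^2 - 73*z + 9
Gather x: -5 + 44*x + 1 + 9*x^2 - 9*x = 9*x^2 + 35*x - 4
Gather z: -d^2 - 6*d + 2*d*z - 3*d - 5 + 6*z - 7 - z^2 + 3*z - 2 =-d^2 - 9*d - z^2 + z*(2*d + 9) - 14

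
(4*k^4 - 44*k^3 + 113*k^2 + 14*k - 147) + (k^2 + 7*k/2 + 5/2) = 4*k^4 - 44*k^3 + 114*k^2 + 35*k/2 - 289/2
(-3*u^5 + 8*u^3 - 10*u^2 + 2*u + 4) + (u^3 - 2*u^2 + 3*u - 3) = -3*u^5 + 9*u^3 - 12*u^2 + 5*u + 1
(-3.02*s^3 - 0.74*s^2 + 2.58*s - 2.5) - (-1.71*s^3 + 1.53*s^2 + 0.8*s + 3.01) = -1.31*s^3 - 2.27*s^2 + 1.78*s - 5.51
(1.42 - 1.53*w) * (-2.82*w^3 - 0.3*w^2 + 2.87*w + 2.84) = 4.3146*w^4 - 3.5454*w^3 - 4.8171*w^2 - 0.2698*w + 4.0328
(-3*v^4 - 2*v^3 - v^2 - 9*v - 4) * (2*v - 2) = -6*v^5 + 2*v^4 + 2*v^3 - 16*v^2 + 10*v + 8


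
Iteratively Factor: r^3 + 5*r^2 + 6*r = (r + 2)*(r^2 + 3*r) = r*(r + 2)*(r + 3)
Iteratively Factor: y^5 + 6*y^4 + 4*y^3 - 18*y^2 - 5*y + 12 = (y - 1)*(y^4 + 7*y^3 + 11*y^2 - 7*y - 12) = (y - 1)^2*(y^3 + 8*y^2 + 19*y + 12) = (y - 1)^2*(y + 4)*(y^2 + 4*y + 3) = (y - 1)^2*(y + 1)*(y + 4)*(y + 3)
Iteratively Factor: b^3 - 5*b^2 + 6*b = (b - 3)*(b^2 - 2*b) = b*(b - 3)*(b - 2)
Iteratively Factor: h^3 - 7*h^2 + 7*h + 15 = (h + 1)*(h^2 - 8*h + 15) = (h - 3)*(h + 1)*(h - 5)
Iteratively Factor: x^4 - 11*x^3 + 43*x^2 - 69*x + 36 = (x - 3)*(x^3 - 8*x^2 + 19*x - 12) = (x - 3)*(x - 1)*(x^2 - 7*x + 12) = (x - 4)*(x - 3)*(x - 1)*(x - 3)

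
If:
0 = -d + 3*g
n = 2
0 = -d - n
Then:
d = -2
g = -2/3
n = 2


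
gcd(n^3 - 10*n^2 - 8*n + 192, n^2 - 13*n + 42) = n - 6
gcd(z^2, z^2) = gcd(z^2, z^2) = z^2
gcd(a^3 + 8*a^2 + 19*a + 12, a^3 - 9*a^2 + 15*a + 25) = a + 1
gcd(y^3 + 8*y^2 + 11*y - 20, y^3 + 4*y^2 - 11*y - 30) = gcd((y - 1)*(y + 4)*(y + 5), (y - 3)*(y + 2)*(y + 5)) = y + 5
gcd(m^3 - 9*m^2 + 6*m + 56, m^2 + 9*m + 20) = 1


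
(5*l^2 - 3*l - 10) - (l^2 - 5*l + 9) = 4*l^2 + 2*l - 19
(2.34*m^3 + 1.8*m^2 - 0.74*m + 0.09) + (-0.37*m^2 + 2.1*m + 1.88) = 2.34*m^3 + 1.43*m^2 + 1.36*m + 1.97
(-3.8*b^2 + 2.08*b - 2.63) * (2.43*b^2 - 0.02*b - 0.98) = -9.234*b^4 + 5.1304*b^3 - 2.7085*b^2 - 1.9858*b + 2.5774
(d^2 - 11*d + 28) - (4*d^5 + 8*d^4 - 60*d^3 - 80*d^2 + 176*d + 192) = -4*d^5 - 8*d^4 + 60*d^3 + 81*d^2 - 187*d - 164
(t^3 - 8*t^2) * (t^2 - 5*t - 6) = t^5 - 13*t^4 + 34*t^3 + 48*t^2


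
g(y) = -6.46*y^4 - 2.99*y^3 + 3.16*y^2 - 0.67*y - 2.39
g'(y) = -25.84*y^3 - 8.97*y^2 + 6.32*y - 0.67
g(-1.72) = -33.21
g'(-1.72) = 93.41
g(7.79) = -25018.65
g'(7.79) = -12711.09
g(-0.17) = -2.18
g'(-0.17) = -1.88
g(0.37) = -2.48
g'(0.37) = -0.87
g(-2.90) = -357.85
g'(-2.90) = 535.78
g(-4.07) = -1518.33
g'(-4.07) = 1567.13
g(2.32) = -211.42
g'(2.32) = -356.96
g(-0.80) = -0.95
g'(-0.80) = 1.76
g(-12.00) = -128327.15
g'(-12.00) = 43283.33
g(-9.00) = -39944.75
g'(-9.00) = 18053.24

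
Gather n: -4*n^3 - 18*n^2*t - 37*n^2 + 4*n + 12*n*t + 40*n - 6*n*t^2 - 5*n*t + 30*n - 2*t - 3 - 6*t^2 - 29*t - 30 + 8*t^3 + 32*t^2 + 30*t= -4*n^3 + n^2*(-18*t - 37) + n*(-6*t^2 + 7*t + 74) + 8*t^3 + 26*t^2 - t - 33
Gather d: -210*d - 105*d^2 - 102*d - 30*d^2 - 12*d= -135*d^2 - 324*d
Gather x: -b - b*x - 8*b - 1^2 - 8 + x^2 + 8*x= -9*b + x^2 + x*(8 - b) - 9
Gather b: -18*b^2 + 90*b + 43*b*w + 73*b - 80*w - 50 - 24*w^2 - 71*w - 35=-18*b^2 + b*(43*w + 163) - 24*w^2 - 151*w - 85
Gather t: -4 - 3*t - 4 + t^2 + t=t^2 - 2*t - 8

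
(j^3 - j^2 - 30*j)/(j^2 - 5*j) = (j^2 - j - 30)/(j - 5)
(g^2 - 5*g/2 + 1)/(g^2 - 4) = (g - 1/2)/(g + 2)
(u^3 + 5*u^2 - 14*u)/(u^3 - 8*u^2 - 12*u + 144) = u*(u^2 + 5*u - 14)/(u^3 - 8*u^2 - 12*u + 144)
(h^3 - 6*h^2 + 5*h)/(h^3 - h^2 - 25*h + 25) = h/(h + 5)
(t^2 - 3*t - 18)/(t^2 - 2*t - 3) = (-t^2 + 3*t + 18)/(-t^2 + 2*t + 3)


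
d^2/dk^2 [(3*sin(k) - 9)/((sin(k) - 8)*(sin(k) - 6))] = 3*(-sin(k)^5 - 2*sin(k)^4 + 164*sin(k)^3 - 678*sin(k)^2 - 324*sin(k) + 456)/((sin(k) - 8)^3*(sin(k) - 6)^3)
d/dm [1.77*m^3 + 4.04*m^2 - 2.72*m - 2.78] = 5.31*m^2 + 8.08*m - 2.72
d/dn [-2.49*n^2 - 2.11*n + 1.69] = -4.98*n - 2.11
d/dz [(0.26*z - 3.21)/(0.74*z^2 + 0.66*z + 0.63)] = (-0.1924*z^2 + 4.7508*z + 2.2824)/(0.5476*z^4 + 0.9768*z^3 + 1.368*z^2 + 0.8316*z + 0.3969)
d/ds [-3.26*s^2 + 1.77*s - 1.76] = 1.77 - 6.52*s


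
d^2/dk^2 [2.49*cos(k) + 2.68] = -2.49*cos(k)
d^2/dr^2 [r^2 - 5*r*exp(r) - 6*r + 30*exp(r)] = -5*r*exp(r) + 20*exp(r) + 2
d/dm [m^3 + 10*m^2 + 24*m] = 3*m^2 + 20*m + 24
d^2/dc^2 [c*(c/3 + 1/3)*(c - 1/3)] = 2*c + 4/9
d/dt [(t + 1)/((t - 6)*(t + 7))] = (-t^2 - 2*t - 43)/(t^4 + 2*t^3 - 83*t^2 - 84*t + 1764)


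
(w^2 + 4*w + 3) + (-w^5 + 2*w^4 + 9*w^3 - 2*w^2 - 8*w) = -w^5 + 2*w^4 + 9*w^3 - w^2 - 4*w + 3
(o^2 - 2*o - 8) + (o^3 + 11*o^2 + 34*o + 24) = o^3 + 12*o^2 + 32*o + 16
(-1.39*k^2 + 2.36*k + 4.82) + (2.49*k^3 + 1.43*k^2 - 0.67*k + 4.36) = 2.49*k^3 + 0.04*k^2 + 1.69*k + 9.18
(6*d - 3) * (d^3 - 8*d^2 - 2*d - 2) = 6*d^4 - 51*d^3 + 12*d^2 - 6*d + 6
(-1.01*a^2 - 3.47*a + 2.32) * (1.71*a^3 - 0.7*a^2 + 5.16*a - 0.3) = -1.7271*a^5 - 5.2267*a^4 + 1.1846*a^3 - 19.2262*a^2 + 13.0122*a - 0.696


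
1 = 1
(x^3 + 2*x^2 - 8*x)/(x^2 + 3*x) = (x^2 + 2*x - 8)/(x + 3)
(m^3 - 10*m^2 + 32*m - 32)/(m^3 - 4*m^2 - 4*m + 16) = (m - 4)/(m + 2)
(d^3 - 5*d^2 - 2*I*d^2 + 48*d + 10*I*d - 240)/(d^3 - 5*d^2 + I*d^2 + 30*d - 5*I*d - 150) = (d - 8*I)/(d - 5*I)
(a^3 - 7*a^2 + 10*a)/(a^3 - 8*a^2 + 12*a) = (a - 5)/(a - 6)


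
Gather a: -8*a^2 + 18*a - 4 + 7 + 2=-8*a^2 + 18*a + 5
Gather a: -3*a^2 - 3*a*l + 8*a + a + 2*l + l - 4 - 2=-3*a^2 + a*(9 - 3*l) + 3*l - 6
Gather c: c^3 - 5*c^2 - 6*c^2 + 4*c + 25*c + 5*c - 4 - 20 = c^3 - 11*c^2 + 34*c - 24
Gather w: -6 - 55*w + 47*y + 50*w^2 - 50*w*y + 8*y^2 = 50*w^2 + w*(-50*y - 55) + 8*y^2 + 47*y - 6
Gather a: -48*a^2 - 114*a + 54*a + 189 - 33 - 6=-48*a^2 - 60*a + 150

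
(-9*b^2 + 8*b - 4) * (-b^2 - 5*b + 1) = 9*b^4 + 37*b^3 - 45*b^2 + 28*b - 4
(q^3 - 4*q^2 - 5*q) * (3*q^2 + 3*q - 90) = 3*q^5 - 9*q^4 - 117*q^3 + 345*q^2 + 450*q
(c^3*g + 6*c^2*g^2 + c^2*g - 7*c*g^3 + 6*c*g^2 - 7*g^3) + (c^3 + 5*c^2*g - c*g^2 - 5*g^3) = c^3*g + c^3 + 6*c^2*g^2 + 6*c^2*g - 7*c*g^3 + 5*c*g^2 - 12*g^3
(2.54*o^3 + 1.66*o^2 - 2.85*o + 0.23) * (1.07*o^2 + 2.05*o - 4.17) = 2.7178*o^5 + 6.9832*o^4 - 10.2383*o^3 - 12.5186*o^2 + 12.356*o - 0.9591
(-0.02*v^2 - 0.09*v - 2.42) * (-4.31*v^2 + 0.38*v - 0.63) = 0.0862*v^4 + 0.3803*v^3 + 10.4086*v^2 - 0.8629*v + 1.5246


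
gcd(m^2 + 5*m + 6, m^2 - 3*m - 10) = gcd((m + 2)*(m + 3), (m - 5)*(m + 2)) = m + 2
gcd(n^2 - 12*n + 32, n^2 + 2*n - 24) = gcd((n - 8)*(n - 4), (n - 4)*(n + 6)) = n - 4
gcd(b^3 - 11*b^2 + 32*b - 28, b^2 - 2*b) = b - 2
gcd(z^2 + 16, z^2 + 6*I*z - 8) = z + 4*I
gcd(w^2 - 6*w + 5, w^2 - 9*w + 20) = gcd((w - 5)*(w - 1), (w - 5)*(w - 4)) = w - 5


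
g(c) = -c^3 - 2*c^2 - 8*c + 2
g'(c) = -3*c^2 - 4*c - 8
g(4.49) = -164.76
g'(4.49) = -86.44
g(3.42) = -88.75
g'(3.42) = -56.77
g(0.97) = -8.55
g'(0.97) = -14.70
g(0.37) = -1.28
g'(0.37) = -9.89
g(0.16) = 0.66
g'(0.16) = -8.72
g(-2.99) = 34.77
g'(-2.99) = -22.86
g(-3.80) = 58.39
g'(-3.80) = -36.12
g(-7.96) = 443.32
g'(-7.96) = -166.24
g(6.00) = -334.00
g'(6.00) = -140.00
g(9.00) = -961.00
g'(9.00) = -287.00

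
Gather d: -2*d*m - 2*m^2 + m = -2*d*m - 2*m^2 + m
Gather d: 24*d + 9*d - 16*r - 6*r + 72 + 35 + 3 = 33*d - 22*r + 110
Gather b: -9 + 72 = 63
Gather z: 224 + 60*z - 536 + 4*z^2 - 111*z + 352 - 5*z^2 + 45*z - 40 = -z^2 - 6*z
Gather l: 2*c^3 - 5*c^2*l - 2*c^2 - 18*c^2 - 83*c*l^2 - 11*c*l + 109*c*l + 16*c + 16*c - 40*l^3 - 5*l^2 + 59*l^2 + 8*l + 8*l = 2*c^3 - 20*c^2 + 32*c - 40*l^3 + l^2*(54 - 83*c) + l*(-5*c^2 + 98*c + 16)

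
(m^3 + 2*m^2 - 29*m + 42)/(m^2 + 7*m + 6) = (m^3 + 2*m^2 - 29*m + 42)/(m^2 + 7*m + 6)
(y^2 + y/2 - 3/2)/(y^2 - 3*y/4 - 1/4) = 2*(2*y + 3)/(4*y + 1)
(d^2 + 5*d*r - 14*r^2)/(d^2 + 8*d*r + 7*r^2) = (d - 2*r)/(d + r)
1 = 1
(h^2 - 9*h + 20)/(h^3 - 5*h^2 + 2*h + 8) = (h - 5)/(h^2 - h - 2)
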